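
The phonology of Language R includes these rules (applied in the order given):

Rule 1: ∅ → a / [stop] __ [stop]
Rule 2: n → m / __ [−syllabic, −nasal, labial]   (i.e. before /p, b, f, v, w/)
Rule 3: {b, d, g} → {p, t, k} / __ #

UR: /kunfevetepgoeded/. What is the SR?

kumfevetepagoedet

Rule 1 (stop-cluster a-epenthesis): /p/ and /g/ form a stop–stop cluster, so [a] is inserted between them. /kunfevetepgoeded/ → kunfevetepagoeded.
Rule 2 (nasal place assimilation): /n/ precedes the labial consonant /f/, so it assimilates in place to [m]. /kunfevetepagoeded/ → kumfevetepagoeded.
Rule 3 (final devoicing): /d/ is a voiced stop in word-final position, so it devoices to [t]. /kumfevetepagoeded/ → kumfevetepagoedet.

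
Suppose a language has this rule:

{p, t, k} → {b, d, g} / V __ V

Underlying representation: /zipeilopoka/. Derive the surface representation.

zibeiloboga

/p/ is a voiceless stop between vowels /i/ and /e/, so it voices to [b].
/p/ is a voiceless stop between vowels /o/ and /o/, so it voices to [b].
/k/ is a voiceless stop between vowels /o/ and /a/, so it voices to [g].
Surface form: [zibeiloboga].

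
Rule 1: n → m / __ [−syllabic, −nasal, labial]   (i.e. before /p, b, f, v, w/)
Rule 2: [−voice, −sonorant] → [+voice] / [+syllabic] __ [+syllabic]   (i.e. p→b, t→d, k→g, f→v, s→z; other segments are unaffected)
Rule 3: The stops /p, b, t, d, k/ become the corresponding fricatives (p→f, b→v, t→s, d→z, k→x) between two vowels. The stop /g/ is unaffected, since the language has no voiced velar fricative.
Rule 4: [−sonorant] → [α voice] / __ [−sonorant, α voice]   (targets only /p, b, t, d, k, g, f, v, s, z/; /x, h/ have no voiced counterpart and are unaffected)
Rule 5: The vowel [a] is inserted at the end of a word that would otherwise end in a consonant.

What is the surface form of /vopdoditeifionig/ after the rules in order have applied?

Rule 1 (nasal place assimilation): no segment meets the environment; /vopdoditeifionig/ is unchanged.
Rule 2 (intervocalic voicing): /t/ is a voiceless obstruent between vowels /i/ and /e/, so it voices to [d]. /f/ is a voiceless obstruent between vowels /i/ and /i/, so it voices to [v]. /vopdoditeifionig/ → vopdodideivionig.
Rule 3 (intervocalic spirantization): /d/ is a stop between vowels /o/ and /i/, so it spirantizes to the fricative [z]. /d/ is a stop between vowels /i/ and /e/, so it spirantizes to the fricative [z]. /vopdodideivionig/ → vopdozizeivionig.
Rule 4 (regressive voicing assimilation): /p/ precedes the voiced obstruent /d/, so it voices to [b] by assimilation. /vopdozizeivionig/ → vobdozizeivionig.
Rule 5 (final a-epenthesis): the form ends in the consonant /g/, so [a] is inserted word-finally. /vobdozizeivionig/ → vobdozizeivioniga.

vobdozizeivioniga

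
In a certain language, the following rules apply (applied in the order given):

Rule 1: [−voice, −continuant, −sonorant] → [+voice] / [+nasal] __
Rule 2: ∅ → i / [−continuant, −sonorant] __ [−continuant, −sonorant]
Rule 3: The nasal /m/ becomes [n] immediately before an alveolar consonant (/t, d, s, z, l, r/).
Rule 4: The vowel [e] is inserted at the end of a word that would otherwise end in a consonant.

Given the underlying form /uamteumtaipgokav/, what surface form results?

Rule 1 (post-nasal voicing): /t/ is a voiceless stop immediately after the nasal /m/, so it voices to [d]. /t/ is a voiceless stop immediately after the nasal /m/, so it voices to [d]. /uamteumtaipgokav/ → uamdeumdaipgokav.
Rule 2 (stop-cluster i-epenthesis): /p/ and /g/ form a stop–stop cluster, so [i] is inserted between them. /uamdeumdaipgokav/ → uamdeumdaipigokav.
Rule 3 (nasal place assimilation): /m/ precedes the alveolar consonant /d/, so it assimilates in place to [n]. /m/ precedes the alveolar consonant /d/, so it assimilates in place to [n]. /uamdeumdaipigokav/ → uandeundaipigokav.
Rule 4 (final e-epenthesis): the form ends in the consonant /v/, so [e] is inserted word-finally. /uandeundaipigokav/ → uandeundaipigokave.

uandeundaipigokave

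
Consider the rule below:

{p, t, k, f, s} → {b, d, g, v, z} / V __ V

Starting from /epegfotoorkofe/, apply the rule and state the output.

/p/ is a voiceless obstruent between vowels /e/ and /e/, so it voices to [b].
/t/ is a voiceless obstruent between vowels /o/ and /o/, so it voices to [d].
/f/ is a voiceless obstruent between vowels /o/ and /e/, so it voices to [v].
Surface form: [ebegfodoorkove].

ebegfodoorkove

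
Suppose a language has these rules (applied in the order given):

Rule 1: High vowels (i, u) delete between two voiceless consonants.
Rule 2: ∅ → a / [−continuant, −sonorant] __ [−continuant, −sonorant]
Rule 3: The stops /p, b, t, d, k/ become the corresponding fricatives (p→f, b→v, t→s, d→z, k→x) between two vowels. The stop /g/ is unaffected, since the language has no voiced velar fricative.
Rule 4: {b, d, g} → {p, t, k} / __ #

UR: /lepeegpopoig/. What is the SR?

lefeegafofoik

Rule 1 (high vowel syncope): no segment meets the environment; /lepeegpopoig/ is unchanged.
Rule 2 (stop-cluster a-epenthesis): /g/ and /p/ form a stop–stop cluster, so [a] is inserted between them. /lepeegpopoig/ → lepeegapopoig.
Rule 3 (intervocalic spirantization): /p/ is a stop between vowels /e/ and /e/, so it spirantizes to the fricative [f]. /p/ is a stop between vowels /a/ and /o/, so it spirantizes to the fricative [f]. /p/ is a stop between vowels /o/ and /o/, so it spirantizes to the fricative [f]. /lepeegapopoig/ → lefeegafofoig.
Rule 4 (final devoicing): /g/ is a voiced stop in word-final position, so it devoices to [k]. /lefeegafofoig/ → lefeegafofoik.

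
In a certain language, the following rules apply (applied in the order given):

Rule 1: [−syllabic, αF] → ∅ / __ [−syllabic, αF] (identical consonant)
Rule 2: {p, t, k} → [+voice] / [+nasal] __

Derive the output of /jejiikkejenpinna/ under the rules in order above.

Rule 1 (degemination): /kk/ is a geminate; the first /k/ deletes. /nn/ is a geminate; the first /n/ deletes. /jejiikkejenpinna/ → jejiikejenpina.
Rule 2 (post-nasal voicing): /p/ is a voiceless stop immediately after the nasal /n/, so it voices to [b]. /jejiikejenpina/ → jejiikejenbina.

jejiikejenbina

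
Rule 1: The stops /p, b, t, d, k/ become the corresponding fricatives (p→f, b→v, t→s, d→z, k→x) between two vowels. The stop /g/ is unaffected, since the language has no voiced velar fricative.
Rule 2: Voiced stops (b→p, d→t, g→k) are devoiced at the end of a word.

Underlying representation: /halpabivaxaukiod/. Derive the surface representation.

halpavivaxauxiot

Rule 1 (intervocalic spirantization): /b/ is a stop between vowels /a/ and /i/, so it spirantizes to the fricative [v]. /k/ is a stop between vowels /u/ and /i/, so it spirantizes to the fricative [x]. /halpabivaxaukiod/ → halpavivaxauxiod.
Rule 2 (final devoicing): /d/ is a voiced stop in word-final position, so it devoices to [t]. /halpavivaxauxiod/ → halpavivaxauxiot.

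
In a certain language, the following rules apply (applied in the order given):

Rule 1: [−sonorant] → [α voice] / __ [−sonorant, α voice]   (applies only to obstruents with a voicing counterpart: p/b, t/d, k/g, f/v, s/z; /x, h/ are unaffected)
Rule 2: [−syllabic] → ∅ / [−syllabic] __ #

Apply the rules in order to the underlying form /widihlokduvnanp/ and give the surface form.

widihlogduvnan

Rule 1 (regressive voicing assimilation): /k/ precedes the voiced obstruent /d/, so it voices to [g] by assimilation. /widihlokduvnanp/ → widihlogduvnanp.
Rule 2 (final cluster simplification): /p/ is the second consonant of a word-final cluster /np/, so it deletes. /widihlogduvnanp/ → widihlogduvnan.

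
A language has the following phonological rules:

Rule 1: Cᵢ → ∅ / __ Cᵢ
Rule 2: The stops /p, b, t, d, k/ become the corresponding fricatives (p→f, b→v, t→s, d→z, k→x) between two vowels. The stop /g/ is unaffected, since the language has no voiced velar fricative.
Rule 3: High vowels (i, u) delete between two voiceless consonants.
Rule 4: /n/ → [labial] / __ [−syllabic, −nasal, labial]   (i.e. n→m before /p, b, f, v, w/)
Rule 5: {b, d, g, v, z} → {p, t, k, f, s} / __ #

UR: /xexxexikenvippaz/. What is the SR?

Rule 1 (degemination): /xx/ is a geminate; the first /x/ deletes. /pp/ is a geminate; the first /p/ deletes. /xexxexikenvippaz/ → xexexikenvipaz.
Rule 2 (intervocalic spirantization): /k/ is a stop between vowels /i/ and /e/, so it spirantizes to the fricative [x]. /p/ is a stop between vowels /i/ and /a/, so it spirantizes to the fricative [f]. /xexexikenvipaz/ → xexexixenvifaz.
Rule 3 (high vowel syncope): /i/ is a high vowel flanked by voiceless consonants /x/ and /x/, so it deletes. /xexexixenvifaz/ → xexexxenvifaz.
Rule 4 (nasal place assimilation): /n/ precedes the labial consonant /v/, so it assimilates in place to [m]. /xexexxenvifaz/ → xexexxemvifaz.
Rule 5 (final devoicing): /z/ is a voiced obstruent in word-final position, so it devoices to [s]. /xexexxemvifaz/ → xexexxemvifas.

xexexxemvifas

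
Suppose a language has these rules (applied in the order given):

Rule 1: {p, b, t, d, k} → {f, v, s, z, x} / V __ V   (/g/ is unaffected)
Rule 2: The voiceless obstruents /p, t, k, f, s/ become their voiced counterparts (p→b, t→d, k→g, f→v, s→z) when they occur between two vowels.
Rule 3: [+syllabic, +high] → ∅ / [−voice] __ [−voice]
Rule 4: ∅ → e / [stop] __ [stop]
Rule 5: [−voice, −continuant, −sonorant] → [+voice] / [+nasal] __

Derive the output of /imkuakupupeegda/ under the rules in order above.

imguaxuvuveegeda

Rule 1 (intervocalic spirantization): /k/ is a stop between vowels /a/ and /u/, so it spirantizes to the fricative [x]. /p/ is a stop between vowels /u/ and /u/, so it spirantizes to the fricative [f]. /p/ is a stop between vowels /u/ and /e/, so it spirantizes to the fricative [f]. /imkuakupupeegda/ → imkuaxufufeegda.
Rule 2 (intervocalic voicing): /f/ is a voiceless obstruent between vowels /u/ and /u/, so it voices to [v]. /f/ is a voiceless obstruent between vowels /u/ and /e/, so it voices to [v]. /imkuaxufufeegda/ → imkuaxuvuveegda.
Rule 3 (high vowel syncope): no segment meets the environment; /imkuaxuvuveegda/ is unchanged.
Rule 4 (stop-cluster e-epenthesis): /g/ and /d/ form a stop–stop cluster, so [e] is inserted between them. /imkuaxuvuveegda/ → imkuaxuvuveegeda.
Rule 5 (post-nasal voicing): /k/ is a voiceless stop immediately after the nasal /m/, so it voices to [g]. /imkuaxuvuveegeda/ → imguaxuvuveegeda.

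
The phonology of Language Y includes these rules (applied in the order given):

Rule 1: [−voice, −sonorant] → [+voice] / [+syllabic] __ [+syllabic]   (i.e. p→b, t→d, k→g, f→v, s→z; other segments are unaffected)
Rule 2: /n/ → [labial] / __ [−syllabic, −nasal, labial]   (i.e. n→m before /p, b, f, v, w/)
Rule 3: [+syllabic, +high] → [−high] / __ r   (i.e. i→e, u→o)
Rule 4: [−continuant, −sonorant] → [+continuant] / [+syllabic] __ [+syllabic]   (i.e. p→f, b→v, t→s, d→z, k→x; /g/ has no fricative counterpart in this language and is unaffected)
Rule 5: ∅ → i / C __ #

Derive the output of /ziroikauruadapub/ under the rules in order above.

zeroigaoruazavubi

Rule 1 (intervocalic voicing): /k/ is a voiceless obstruent between vowels /i/ and /a/, so it voices to [g]. /p/ is a voiceless obstruent between vowels /a/ and /u/, so it voices to [b]. /ziroikauruadapub/ → ziroigauruadabub.
Rule 2 (nasal place assimilation): no segment meets the environment; /ziroigauruadabub/ is unchanged.
Rule 3 (pre-rhotic lowering): /i/ is a high vowel immediately before /r/, so it lowers to [e]. /u/ is a high vowel immediately before /r/, so it lowers to [o]. /ziroigauruadabub/ → zeroigaoruadabub.
Rule 4 (intervocalic spirantization): /d/ is a stop between vowels /a/ and /a/, so it spirantizes to the fricative [z]. /b/ is a stop between vowels /a/ and /u/, so it spirantizes to the fricative [v]. /zeroigaoruadabub/ → zeroigaoruazavub.
Rule 5 (final i-epenthesis): the form ends in the consonant /b/, so [i] is inserted word-finally. /zeroigaoruazavub/ → zeroigaoruazavubi.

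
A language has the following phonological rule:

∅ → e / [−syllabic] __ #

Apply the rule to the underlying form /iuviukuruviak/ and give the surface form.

iuviukuruviake

the form ends in the consonant /k/, so [e] is inserted word-finally.
Surface form: [iuviukuruviake].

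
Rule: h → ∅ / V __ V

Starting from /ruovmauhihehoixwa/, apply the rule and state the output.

/h/ occurs between vowels /u/ and /i/, so it deletes.
/h/ occurs between vowels /i/ and /e/, so it deletes.
/h/ occurs between vowels /e/ and /o/, so it deletes.
Surface form: [ruovmauieoixwa].

ruovmauieoixwa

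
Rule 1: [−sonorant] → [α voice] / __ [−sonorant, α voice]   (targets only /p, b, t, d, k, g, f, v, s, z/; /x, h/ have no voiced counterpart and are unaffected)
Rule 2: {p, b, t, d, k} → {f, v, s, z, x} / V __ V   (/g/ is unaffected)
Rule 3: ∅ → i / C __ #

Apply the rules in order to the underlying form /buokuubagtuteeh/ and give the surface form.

buoxuuvaktuseehi

Rule 1 (regressive voicing assimilation): /g/ precedes the voiceless obstruent /t/, so it devoices to [k] by assimilation. /buokuubagtuteeh/ → buokuubaktuteeh.
Rule 2 (intervocalic spirantization): /k/ is a stop between vowels /o/ and /u/, so it spirantizes to the fricative [x]. /b/ is a stop between vowels /u/ and /a/, so it spirantizes to the fricative [v]. /t/ is a stop between vowels /u/ and /e/, so it spirantizes to the fricative [s]. /buokuubaktuteeh/ → buoxuuvaktuseeh.
Rule 3 (final i-epenthesis): the form ends in the consonant /h/, so [i] is inserted word-finally. /buoxuuvaktuseeh/ → buoxuuvaktuseehi.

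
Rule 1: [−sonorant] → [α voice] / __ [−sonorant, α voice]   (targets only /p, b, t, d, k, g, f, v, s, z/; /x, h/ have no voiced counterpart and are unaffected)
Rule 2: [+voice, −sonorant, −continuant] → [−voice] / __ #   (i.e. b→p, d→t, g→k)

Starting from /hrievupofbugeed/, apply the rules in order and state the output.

Rule 1 (regressive voicing assimilation): /f/ precedes the voiced obstruent /b/, so it voices to [v] by assimilation. /hrievupofbugeed/ → hrievupovbugeed.
Rule 2 (final devoicing): /d/ is a voiced stop in word-final position, so it devoices to [t]. /hrievupovbugeed/ → hrievupovbugeet.

hrievupovbugeet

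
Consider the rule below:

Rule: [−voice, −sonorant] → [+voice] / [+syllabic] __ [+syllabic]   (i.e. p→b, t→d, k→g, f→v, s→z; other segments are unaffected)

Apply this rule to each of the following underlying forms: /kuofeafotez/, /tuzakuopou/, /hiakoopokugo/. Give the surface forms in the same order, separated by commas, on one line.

kuoveavodez, tuzaguobou, hiagoobogugo

/kuofeafotez/: /f/ is a voiceless obstruent between vowels /o/ and /e/, so it voices to [v]. /f/ is a voiceless obstruent between vowels /a/ and /o/, so it voices to [v]. /t/ is a voiceless obstruent between vowels /o/ and /e/, so it voices to [d]. → [kuoveavodez].
/tuzakuopou/: /k/ is a voiceless obstruent between vowels /a/ and /u/, so it voices to [g]. /p/ is a voiceless obstruent between vowels /o/ and /o/, so it voices to [b]. → [tuzaguobou].
/hiakoopokugo/: /k/ is a voiceless obstruent between vowels /a/ and /o/, so it voices to [g]. /p/ is a voiceless obstruent between vowels /o/ and /o/, so it voices to [b]. /k/ is a voiceless obstruent between vowels /o/ and /u/, so it voices to [g]. → [hiagoobogugo].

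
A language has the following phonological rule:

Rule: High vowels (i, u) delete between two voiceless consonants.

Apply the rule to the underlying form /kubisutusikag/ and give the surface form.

/u/ is a high vowel flanked by voiceless consonants /s/ and /t/, so it deletes.
/u/ is a high vowel flanked by voiceless consonants /t/ and /s/, so it deletes.
/i/ is a high vowel flanked by voiceless consonants /s/ and /k/, so it deletes.
Surface form: [kubistskag].

kubistskag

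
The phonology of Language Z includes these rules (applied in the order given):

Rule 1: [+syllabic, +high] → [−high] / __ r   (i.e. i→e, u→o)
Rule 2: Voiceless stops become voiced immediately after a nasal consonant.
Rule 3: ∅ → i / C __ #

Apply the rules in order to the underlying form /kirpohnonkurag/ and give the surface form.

kerpohnongoragi

Rule 1 (pre-rhotic lowering): /i/ is a high vowel immediately before /r/, so it lowers to [e]. /u/ is a high vowel immediately before /r/, so it lowers to [o]. /kirpohnonkurag/ → kerpohnonkorag.
Rule 2 (post-nasal voicing): /k/ is a voiceless stop immediately after the nasal /n/, so it voices to [g]. /kerpohnonkorag/ → kerpohnongorag.
Rule 3 (final i-epenthesis): the form ends in the consonant /g/, so [i] is inserted word-finally. /kerpohnongorag/ → kerpohnongoragi.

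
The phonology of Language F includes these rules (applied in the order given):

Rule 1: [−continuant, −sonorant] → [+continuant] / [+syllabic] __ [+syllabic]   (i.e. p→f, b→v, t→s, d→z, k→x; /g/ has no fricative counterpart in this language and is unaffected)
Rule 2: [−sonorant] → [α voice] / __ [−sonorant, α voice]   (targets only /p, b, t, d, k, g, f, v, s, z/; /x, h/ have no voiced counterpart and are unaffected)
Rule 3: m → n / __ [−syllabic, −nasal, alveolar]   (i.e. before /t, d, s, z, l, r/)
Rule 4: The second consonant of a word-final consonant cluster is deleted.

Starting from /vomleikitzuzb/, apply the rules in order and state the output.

vonleixidzuz

Rule 1 (intervocalic spirantization): /k/ is a stop between vowels /i/ and /i/, so it spirantizes to the fricative [x]. /vomleikitzuzb/ → vomleixitzuzb.
Rule 2 (regressive voicing assimilation): /t/ precedes the voiced obstruent /z/, so it voices to [d] by assimilation. /vomleixitzuzb/ → vomleixidzuzb.
Rule 3 (nasal place assimilation): /m/ precedes the alveolar consonant /l/, so it assimilates in place to [n]. /vomleixidzuzb/ → vonleixidzuzb.
Rule 4 (final cluster simplification): /b/ is the second consonant of a word-final cluster /zb/, so it deletes. /vonleixidzuzb/ → vonleixidzuz.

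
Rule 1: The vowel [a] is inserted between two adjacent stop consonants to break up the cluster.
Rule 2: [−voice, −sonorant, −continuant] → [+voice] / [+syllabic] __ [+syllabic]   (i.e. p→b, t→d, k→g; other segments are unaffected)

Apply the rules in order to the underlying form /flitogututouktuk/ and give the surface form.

Rule 1 (stop-cluster a-epenthesis): /k/ and /t/ form a stop–stop cluster, so [a] is inserted between them. /flitogututouktuk/ → flitogututoukatuk.
Rule 2 (intervocalic voicing): /t/ is a voiceless stop between vowels /i/ and /o/, so it voices to [d]. /t/ is a voiceless stop between vowels /u/ and /u/, so it voices to [d]. /t/ is a voiceless stop between vowels /u/ and /o/, so it voices to [d]. /k/ is a voiceless stop between vowels /u/ and /a/, so it voices to [g]. /t/ is a voiceless stop between vowels /a/ and /u/, so it voices to [d]. /flitogututoukatuk/ → flidogududougaduk.

flidogududougaduk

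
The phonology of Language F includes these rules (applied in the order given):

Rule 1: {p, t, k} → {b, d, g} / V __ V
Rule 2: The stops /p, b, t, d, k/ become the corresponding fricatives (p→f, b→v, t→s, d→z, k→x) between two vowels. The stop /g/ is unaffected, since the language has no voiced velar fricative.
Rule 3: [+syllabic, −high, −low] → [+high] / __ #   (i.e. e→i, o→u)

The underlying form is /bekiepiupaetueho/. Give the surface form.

begieviuvaezuehu

Rule 1 (intervocalic voicing): /k/ is a voiceless stop between vowels /e/ and /i/, so it voices to [g]. /p/ is a voiceless stop between vowels /e/ and /i/, so it voices to [b]. /p/ is a voiceless stop between vowels /u/ and /a/, so it voices to [b]. /t/ is a voiceless stop between vowels /e/ and /u/, so it voices to [d]. /bekiepiupaetueho/ → begiebiubaedueho.
Rule 2 (intervocalic spirantization): /b/ is a stop between vowels /e/ and /i/, so it spirantizes to the fricative [v]. /b/ is a stop between vowels /u/ and /a/, so it spirantizes to the fricative [v]. /d/ is a stop between vowels /e/ and /u/, so it spirantizes to the fricative [z]. /begiebiubaedueho/ → begieviuvaezueho.
Rule 3 (final vowel raising): /o/ is a mid vowel in word-final position, so it raises to [u]. /begieviuvaezueho/ → begieviuvaezuehu.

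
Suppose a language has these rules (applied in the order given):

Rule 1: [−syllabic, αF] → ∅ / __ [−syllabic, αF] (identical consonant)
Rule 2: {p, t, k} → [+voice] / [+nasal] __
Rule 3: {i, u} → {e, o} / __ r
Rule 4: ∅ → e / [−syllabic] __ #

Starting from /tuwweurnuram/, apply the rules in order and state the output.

Rule 1 (degemination): /ww/ is a geminate; the first /w/ deletes. /tuwweurnuram/ → tuweurnuram.
Rule 2 (post-nasal voicing): no segment meets the environment; /tuweurnuram/ is unchanged.
Rule 3 (pre-rhotic lowering): /u/ is a high vowel immediately before /r/, so it lowers to [o]. /u/ is a high vowel immediately before /r/, so it lowers to [o]. /tuweurnuram/ → tuweornoram.
Rule 4 (final e-epenthesis): the form ends in the consonant /m/, so [e] is inserted word-finally. /tuweornoram/ → tuweornorame.

tuweornorame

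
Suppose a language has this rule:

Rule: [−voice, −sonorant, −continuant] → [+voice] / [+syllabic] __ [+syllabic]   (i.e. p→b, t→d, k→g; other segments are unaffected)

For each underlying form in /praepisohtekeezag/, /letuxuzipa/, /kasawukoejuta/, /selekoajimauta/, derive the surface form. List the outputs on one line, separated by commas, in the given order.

/praepisohtekeezag/: /p/ is a voiceless stop between vowels /e/ and /i/, so it voices to [b]. /k/ is a voiceless stop between vowels /e/ and /e/, so it voices to [g]. → [praebisohtegeezag].
/letuxuzipa/: /t/ is a voiceless stop between vowels /e/ and /u/, so it voices to [d]. /p/ is a voiceless stop between vowels /i/ and /a/, so it voices to [b]. → [leduxuziba].
/kasawukoejuta/: /k/ is a voiceless stop between vowels /u/ and /o/, so it voices to [g]. /t/ is a voiceless stop between vowels /u/ and /a/, so it voices to [d]. → [kasawugoejuda].
/selekoajimauta/: /k/ is a voiceless stop between vowels /e/ and /o/, so it voices to [g]. /t/ is a voiceless stop between vowels /u/ and /a/, so it voices to [d]. → [selegoajimauda].

praebisohtegeezag, leduxuziba, kasawugoejuda, selegoajimauda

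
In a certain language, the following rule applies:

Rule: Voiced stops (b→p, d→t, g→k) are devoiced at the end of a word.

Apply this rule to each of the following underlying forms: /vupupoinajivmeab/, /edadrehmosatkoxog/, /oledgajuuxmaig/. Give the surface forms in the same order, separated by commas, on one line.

/vupupoinajivmeab/: /b/ is a voiced stop in word-final position, so it devoices to [p]. → [vupupoinajivmeap].
/edadrehmosatkoxog/: /g/ is a voiced stop in word-final position, so it devoices to [k]. → [edadrehmosatkoxok].
/oledgajuuxmaig/: /g/ is a voiced stop in word-final position, so it devoices to [k]. → [oledgajuuxmaik].

vupupoinajivmeap, edadrehmosatkoxok, oledgajuuxmaik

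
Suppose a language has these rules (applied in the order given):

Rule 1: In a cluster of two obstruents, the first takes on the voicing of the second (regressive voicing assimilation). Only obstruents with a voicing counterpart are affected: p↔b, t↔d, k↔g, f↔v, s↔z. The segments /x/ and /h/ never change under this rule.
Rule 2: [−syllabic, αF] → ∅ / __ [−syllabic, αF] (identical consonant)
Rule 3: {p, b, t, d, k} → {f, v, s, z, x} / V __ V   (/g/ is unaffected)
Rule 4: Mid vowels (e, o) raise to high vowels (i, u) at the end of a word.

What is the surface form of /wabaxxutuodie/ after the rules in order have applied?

wavaxusuozii

Rule 1 (regressive voicing assimilation): no segment meets the environment; /wabaxxutuodie/ is unchanged.
Rule 2 (degemination): /xx/ is a geminate; the first /x/ deletes. /wabaxxutuodie/ → wabaxutuodie.
Rule 3 (intervocalic spirantization): /b/ is a stop between vowels /a/ and /a/, so it spirantizes to the fricative [v]. /t/ is a stop between vowels /u/ and /u/, so it spirantizes to the fricative [s]. /d/ is a stop between vowels /o/ and /i/, so it spirantizes to the fricative [z]. /wabaxutuodie/ → wavaxusuozie.
Rule 4 (final vowel raising): /e/ is a mid vowel in word-final position, so it raises to [i]. /wavaxusuozie/ → wavaxusuozii.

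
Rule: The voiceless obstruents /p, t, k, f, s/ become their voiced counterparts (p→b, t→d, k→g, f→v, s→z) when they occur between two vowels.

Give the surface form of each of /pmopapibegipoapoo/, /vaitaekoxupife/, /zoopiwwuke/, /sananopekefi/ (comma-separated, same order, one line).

pmobabibegiboaboo, vaidaegoxubive, zoobiwwuge, sananobegevi

/pmopapibegipoapoo/: /p/ is a voiceless obstruent between vowels /o/ and /a/, so it voices to [b]. /p/ is a voiceless obstruent between vowels /a/ and /i/, so it voices to [b]. /p/ is a voiceless obstruent between vowels /i/ and /o/, so it voices to [b]. /p/ is a voiceless obstruent between vowels /a/ and /o/, so it voices to [b]. → [pmobabibegiboaboo].
/vaitaekoxupife/: /t/ is a voiceless obstruent between vowels /i/ and /a/, so it voices to [d]. /k/ is a voiceless obstruent between vowels /e/ and /o/, so it voices to [g]. /p/ is a voiceless obstruent between vowels /u/ and /i/, so it voices to [b]. /f/ is a voiceless obstruent between vowels /i/ and /e/, so it voices to [v]. → [vaidaegoxubive].
/zoopiwwuke/: /p/ is a voiceless obstruent between vowels /o/ and /i/, so it voices to [b]. /k/ is a voiceless obstruent between vowels /u/ and /e/, so it voices to [g]. → [zoobiwwuge].
/sananopekefi/: /p/ is a voiceless obstruent between vowels /o/ and /e/, so it voices to [b]. /k/ is a voiceless obstruent between vowels /e/ and /e/, so it voices to [g]. /f/ is a voiceless obstruent between vowels /e/ and /i/, so it voices to [v]. → [sananobegevi].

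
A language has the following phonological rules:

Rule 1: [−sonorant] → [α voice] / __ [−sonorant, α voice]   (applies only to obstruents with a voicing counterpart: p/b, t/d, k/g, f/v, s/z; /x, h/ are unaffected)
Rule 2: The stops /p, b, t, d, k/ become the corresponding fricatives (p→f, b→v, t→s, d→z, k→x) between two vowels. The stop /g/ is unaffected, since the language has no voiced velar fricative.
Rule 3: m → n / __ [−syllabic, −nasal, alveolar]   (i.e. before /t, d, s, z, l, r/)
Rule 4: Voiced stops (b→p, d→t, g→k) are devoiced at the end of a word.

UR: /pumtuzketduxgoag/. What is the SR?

puntuskedduxgoak

Rule 1 (regressive voicing assimilation): /z/ precedes the voiceless obstruent /k/, so it devoices to [s] by assimilation. /t/ precedes the voiced obstruent /d/, so it voices to [d] by assimilation. /pumtuzketduxgoag/ → pumtuskedduxgoag.
Rule 2 (intervocalic spirantization): no segment meets the environment; /pumtuskedduxgoag/ is unchanged.
Rule 3 (nasal place assimilation): /m/ precedes the alveolar consonant /t/, so it assimilates in place to [n]. /pumtuskedduxgoag/ → puntuskedduxgoag.
Rule 4 (final devoicing): /g/ is a voiced stop in word-final position, so it devoices to [k]. /puntuskedduxgoag/ → puntuskedduxgoak.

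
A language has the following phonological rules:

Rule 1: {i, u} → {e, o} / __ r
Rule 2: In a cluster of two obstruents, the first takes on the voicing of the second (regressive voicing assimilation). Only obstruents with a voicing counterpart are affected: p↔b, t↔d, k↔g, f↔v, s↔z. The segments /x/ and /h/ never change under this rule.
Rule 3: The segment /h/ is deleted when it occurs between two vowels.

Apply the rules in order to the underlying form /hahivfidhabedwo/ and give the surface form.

haiffithabedwo

Rule 1 (pre-rhotic lowering): no segment meets the environment; /hahivfidhabedwo/ is unchanged.
Rule 2 (regressive voicing assimilation): /v/ precedes the voiceless obstruent /f/, so it devoices to [f] by assimilation. /d/ precedes the voiceless obstruent /h/, so it devoices to [t] by assimilation. /hahivfidhabedwo/ → hahiffithabedwo.
Rule 3 (intervocalic h-deletion): /h/ occurs between vowels /a/ and /i/, so it deletes. /hahiffithabedwo/ → haiffithabedwo.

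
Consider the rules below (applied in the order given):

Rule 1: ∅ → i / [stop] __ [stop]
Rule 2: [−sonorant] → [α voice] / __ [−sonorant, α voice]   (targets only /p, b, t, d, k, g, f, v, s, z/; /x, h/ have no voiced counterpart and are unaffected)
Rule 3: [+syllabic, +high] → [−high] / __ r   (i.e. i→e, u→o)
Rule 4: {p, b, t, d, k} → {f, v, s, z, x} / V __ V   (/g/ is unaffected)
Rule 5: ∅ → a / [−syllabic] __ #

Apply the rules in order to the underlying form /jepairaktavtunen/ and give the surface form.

jefaeraxisaftunena

Rule 1 (stop-cluster i-epenthesis): /k/ and /t/ form a stop–stop cluster, so [i] is inserted between them. /jepairaktavtunen/ → jepairakitavtunen.
Rule 2 (regressive voicing assimilation): /v/ precedes the voiceless obstruent /t/, so it devoices to [f] by assimilation. /jepairakitavtunen/ → jepairakitaftunen.
Rule 3 (pre-rhotic lowering): /i/ is a high vowel immediately before /r/, so it lowers to [e]. /jepairakitaftunen/ → jepaerakitaftunen.
Rule 4 (intervocalic spirantization): /p/ is a stop between vowels /e/ and /a/, so it spirantizes to the fricative [f]. /k/ is a stop between vowels /a/ and /i/, so it spirantizes to the fricative [x]. /t/ is a stop between vowels /i/ and /a/, so it spirantizes to the fricative [s]. /jepaerakitaftunen/ → jefaeraxisaftunen.
Rule 5 (final a-epenthesis): the form ends in the consonant /n/, so [a] is inserted word-finally. /jefaeraxisaftunen/ → jefaeraxisaftunena.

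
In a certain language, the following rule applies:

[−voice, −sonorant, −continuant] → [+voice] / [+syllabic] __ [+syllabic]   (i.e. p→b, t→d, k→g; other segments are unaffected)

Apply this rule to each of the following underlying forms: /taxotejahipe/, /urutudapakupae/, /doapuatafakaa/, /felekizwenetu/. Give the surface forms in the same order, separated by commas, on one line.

taxodejahibe, urududabagubae, doabuadafagaa, felegizwenedu

/taxotejahipe/: /t/ is a voiceless stop between vowels /o/ and /e/, so it voices to [d]. /p/ is a voiceless stop between vowels /i/ and /e/, so it voices to [b]. → [taxodejahibe].
/urutudapakupae/: /t/ is a voiceless stop between vowels /u/ and /u/, so it voices to [d]. /p/ is a voiceless stop between vowels /a/ and /a/, so it voices to [b]. /k/ is a voiceless stop between vowels /a/ and /u/, so it voices to [g]. /p/ is a voiceless stop between vowels /u/ and /a/, so it voices to [b]. → [urududabagubae].
/doapuatafakaa/: /p/ is a voiceless stop between vowels /a/ and /u/, so it voices to [b]. /t/ is a voiceless stop between vowels /a/ and /a/, so it voices to [d]. /k/ is a voiceless stop between vowels /a/ and /a/, so it voices to [g]. → [doabuadafagaa].
/felekizwenetu/: /k/ is a voiceless stop between vowels /e/ and /i/, so it voices to [g]. /t/ is a voiceless stop between vowels /e/ and /u/, so it voices to [d]. → [felegizwenedu].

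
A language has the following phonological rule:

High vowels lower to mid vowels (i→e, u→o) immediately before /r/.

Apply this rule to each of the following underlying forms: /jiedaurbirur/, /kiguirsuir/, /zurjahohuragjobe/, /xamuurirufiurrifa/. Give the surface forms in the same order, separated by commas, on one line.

/jiedaurbirur/: /u/ is a high vowel immediately before /r/, so it lowers to [o]. /i/ is a high vowel immediately before /r/, so it lowers to [e]. /u/ is a high vowel immediately before /r/, so it lowers to [o]. → [jiedaorberor].
/kiguirsuir/: /i/ is a high vowel immediately before /r/, so it lowers to [e]. /i/ is a high vowel immediately before /r/, so it lowers to [e]. → [kiguersuer].
/zurjahohuragjobe/: /u/ is a high vowel immediately before /r/, so it lowers to [o]. /u/ is a high vowel immediately before /r/, so it lowers to [o]. → [zorjahohoragjobe].
/xamuurirufiurrifa/: /u/ is a high vowel immediately before /r/, so it lowers to [o]. /i/ is a high vowel immediately before /r/, so it lowers to [e]. /u/ is a high vowel immediately before /r/, so it lowers to [o]. → [xamuorerufiorrifa].

jiedaorberor, kiguersuer, zorjahohoragjobe, xamuorerufiorrifa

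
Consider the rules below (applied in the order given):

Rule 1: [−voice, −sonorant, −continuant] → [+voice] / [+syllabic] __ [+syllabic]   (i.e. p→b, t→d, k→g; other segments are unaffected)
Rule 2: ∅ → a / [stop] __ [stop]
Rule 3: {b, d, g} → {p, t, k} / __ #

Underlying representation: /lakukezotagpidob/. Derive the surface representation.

lagugezodagapidop

Rule 1 (intervocalic voicing): /k/ is a voiceless stop between vowels /a/ and /u/, so it voices to [g]. /k/ is a voiceless stop between vowels /u/ and /e/, so it voices to [g]. /t/ is a voiceless stop between vowels /o/ and /a/, so it voices to [d]. /lakukezotagpidob/ → lagugezodagpidob.
Rule 2 (stop-cluster a-epenthesis): /g/ and /p/ form a stop–stop cluster, so [a] is inserted between them. /lagugezodagpidob/ → lagugezodagapidob.
Rule 3 (final devoicing): /b/ is a voiced stop in word-final position, so it devoices to [p]. /lagugezodagapidob/ → lagugezodagapidop.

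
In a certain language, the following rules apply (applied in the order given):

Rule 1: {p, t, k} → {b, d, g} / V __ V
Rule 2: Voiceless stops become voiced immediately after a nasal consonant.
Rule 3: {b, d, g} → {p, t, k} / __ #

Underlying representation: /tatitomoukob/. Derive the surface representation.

Rule 1 (intervocalic voicing): /t/ is a voiceless stop between vowels /a/ and /i/, so it voices to [d]. /t/ is a voiceless stop between vowels /i/ and /o/, so it voices to [d]. /k/ is a voiceless stop between vowels /u/ and /o/, so it voices to [g]. /tatitomoukob/ → tadidomougob.
Rule 2 (post-nasal voicing): no segment meets the environment; /tadidomougob/ is unchanged.
Rule 3 (final devoicing): /b/ is a voiced stop in word-final position, so it devoices to [p]. /tadidomougob/ → tadidomougop.

tadidomougop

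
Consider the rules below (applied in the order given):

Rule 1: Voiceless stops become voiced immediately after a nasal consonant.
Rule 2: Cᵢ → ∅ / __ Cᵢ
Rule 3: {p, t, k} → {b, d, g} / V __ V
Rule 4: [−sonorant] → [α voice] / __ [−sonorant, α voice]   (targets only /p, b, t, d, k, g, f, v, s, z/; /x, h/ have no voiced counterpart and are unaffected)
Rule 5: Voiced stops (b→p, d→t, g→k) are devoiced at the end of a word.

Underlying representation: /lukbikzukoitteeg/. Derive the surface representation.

Rule 1 (post-nasal voicing): no segment meets the environment; /lukbikzukoitteeg/ is unchanged.
Rule 2 (degemination): /tt/ is a geminate; the first /t/ deletes. /lukbikzukoitteeg/ → lukbikzukoiteeg.
Rule 3 (intervocalic voicing): /k/ is a voiceless stop between vowels /u/ and /o/, so it voices to [g]. /t/ is a voiceless stop between vowels /i/ and /e/, so it voices to [d]. /lukbikzukoiteeg/ → lukbikzugoideeg.
Rule 4 (regressive voicing assimilation): /k/ precedes the voiced obstruent /b/, so it voices to [g] by assimilation. /k/ precedes the voiced obstruent /z/, so it voices to [g] by assimilation. /lukbikzugoideeg/ → lugbigzugoideeg.
Rule 5 (final devoicing): /g/ is a voiced stop in word-final position, so it devoices to [k]. /lugbigzugoideeg/ → lugbigzugoideek.

lugbigzugoideek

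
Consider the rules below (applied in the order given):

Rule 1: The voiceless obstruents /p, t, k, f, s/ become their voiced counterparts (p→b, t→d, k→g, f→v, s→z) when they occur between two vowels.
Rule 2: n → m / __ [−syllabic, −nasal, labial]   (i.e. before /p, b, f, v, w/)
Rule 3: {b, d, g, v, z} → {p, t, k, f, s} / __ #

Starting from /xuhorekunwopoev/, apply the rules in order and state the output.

xuhoregumwoboef

Rule 1 (intervocalic voicing): /k/ is a voiceless obstruent between vowels /e/ and /u/, so it voices to [g]. /p/ is a voiceless obstruent between vowels /o/ and /o/, so it voices to [b]. /xuhorekunwopoev/ → xuhoregunwoboev.
Rule 2 (nasal place assimilation): /n/ precedes the labial consonant /w/, so it assimilates in place to [m]. /xuhoregunwoboev/ → xuhoregumwoboev.
Rule 3 (final devoicing): /v/ is a voiced obstruent in word-final position, so it devoices to [f]. /xuhoregumwoboev/ → xuhoregumwoboef.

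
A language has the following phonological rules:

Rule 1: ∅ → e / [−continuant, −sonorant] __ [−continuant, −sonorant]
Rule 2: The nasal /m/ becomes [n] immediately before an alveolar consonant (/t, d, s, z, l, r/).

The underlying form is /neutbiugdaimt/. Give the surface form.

neutebiugedaint

Rule 1 (stop-cluster e-epenthesis): /t/ and /b/ form a stop–stop cluster, so [e] is inserted between them. /g/ and /d/ form a stop–stop cluster, so [e] is inserted between them. /neutbiugdaimt/ → neutebiugedaimt.
Rule 2 (nasal place assimilation): /m/ precedes the alveolar consonant /t/, so it assimilates in place to [n]. /neutebiugedaimt/ → neutebiugedaint.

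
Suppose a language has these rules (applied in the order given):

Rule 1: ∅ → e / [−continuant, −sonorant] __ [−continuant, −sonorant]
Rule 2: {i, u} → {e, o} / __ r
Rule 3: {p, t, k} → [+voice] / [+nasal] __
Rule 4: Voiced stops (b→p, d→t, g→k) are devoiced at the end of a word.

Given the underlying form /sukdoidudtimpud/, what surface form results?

sukedoidudetimbut

Rule 1 (stop-cluster e-epenthesis): /k/ and /d/ form a stop–stop cluster, so [e] is inserted between them. /d/ and /t/ form a stop–stop cluster, so [e] is inserted between them. /sukdoidudtimpud/ → sukedoidudetimpud.
Rule 2 (pre-rhotic lowering): no segment meets the environment; /sukedoidudetimpud/ is unchanged.
Rule 3 (post-nasal voicing): /p/ is a voiceless stop immediately after the nasal /m/, so it voices to [b]. /sukedoidudetimpud/ → sukedoidudetimbud.
Rule 4 (final devoicing): /d/ is a voiced stop in word-final position, so it devoices to [t]. /sukedoidudetimbud/ → sukedoidudetimbut.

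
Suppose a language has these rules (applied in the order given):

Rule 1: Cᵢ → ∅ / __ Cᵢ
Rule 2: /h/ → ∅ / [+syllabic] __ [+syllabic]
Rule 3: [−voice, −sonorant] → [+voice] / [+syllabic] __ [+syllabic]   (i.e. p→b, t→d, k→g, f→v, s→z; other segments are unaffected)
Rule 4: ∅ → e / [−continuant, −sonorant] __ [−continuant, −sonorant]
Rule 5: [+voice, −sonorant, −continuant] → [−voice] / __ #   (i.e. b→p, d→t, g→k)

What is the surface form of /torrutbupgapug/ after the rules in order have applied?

Rule 1 (degemination): /rr/ is a geminate; the first /r/ deletes. /torrutbupgapug/ → torutbupgapug.
Rule 2 (intervocalic h-deletion): no segment meets the environment; /torutbupgapug/ is unchanged.
Rule 3 (intervocalic voicing): /p/ is a voiceless obstruent between vowels /a/ and /u/, so it voices to [b]. /torutbupgapug/ → torutbupgabug.
Rule 4 (stop-cluster e-epenthesis): /t/ and /b/ form a stop–stop cluster, so [e] is inserted between them. /p/ and /g/ form a stop–stop cluster, so [e] is inserted between them. /torutbupgabug/ → torutebupegabug.
Rule 5 (final devoicing): /g/ is a voiced stop in word-final position, so it devoices to [k]. /torutebupegabug/ → torutebupegabuk.

torutebupegabuk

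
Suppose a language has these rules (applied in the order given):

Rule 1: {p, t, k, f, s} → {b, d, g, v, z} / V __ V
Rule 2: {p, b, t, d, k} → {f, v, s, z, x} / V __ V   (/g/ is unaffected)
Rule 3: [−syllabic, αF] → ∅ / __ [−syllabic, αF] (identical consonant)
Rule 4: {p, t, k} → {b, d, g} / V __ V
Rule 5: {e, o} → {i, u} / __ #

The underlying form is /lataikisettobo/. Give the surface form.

Rule 1 (intervocalic voicing): /t/ is a voiceless obstruent between vowels /a/ and /a/, so it voices to [d]. /k/ is a voiceless obstruent between vowels /i/ and /i/, so it voices to [g]. /s/ is a voiceless obstruent between vowels /i/ and /e/, so it voices to [z]. /lataikisettobo/ → ladaigizettobo.
Rule 2 (intervocalic spirantization): /d/ is a stop between vowels /a/ and /a/, so it spirantizes to the fricative [z]. /b/ is a stop between vowels /o/ and /o/, so it spirantizes to the fricative [v]. /ladaigizettobo/ → lazaigizettovo.
Rule 3 (degemination): /tt/ is a geminate; the first /t/ deletes. /lazaigizettovo/ → lazaigizetovo.
Rule 4 (intervocalic voicing): /t/ is a voiceless stop between vowels /e/ and /o/, so it voices to [d]. /lazaigizetovo/ → lazaigizedovo.
Rule 5 (final vowel raising): /o/ is a mid vowel in word-final position, so it raises to [u]. /lazaigizedovo/ → lazaigizedovu.

lazaigizedovu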